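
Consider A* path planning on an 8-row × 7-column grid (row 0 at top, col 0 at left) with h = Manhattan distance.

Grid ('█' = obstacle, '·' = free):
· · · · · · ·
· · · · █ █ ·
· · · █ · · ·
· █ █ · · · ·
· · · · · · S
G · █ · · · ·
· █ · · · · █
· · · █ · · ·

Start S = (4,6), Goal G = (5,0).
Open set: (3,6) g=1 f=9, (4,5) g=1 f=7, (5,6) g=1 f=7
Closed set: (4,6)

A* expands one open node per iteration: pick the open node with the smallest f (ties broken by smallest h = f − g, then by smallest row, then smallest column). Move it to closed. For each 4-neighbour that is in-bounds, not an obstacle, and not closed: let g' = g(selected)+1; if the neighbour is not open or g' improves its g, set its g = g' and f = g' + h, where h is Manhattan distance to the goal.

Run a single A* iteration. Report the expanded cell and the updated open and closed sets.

step 1: expand (4,5) (f=7, h=6) → closed; open now [(3,5) g=2 f=9, (3,6) g=1 f=9, (4,4) g=2 f=7, (5,5) g=2 f=7, (5,6) g=1 f=7]

expanded=(4,5); open=[(3,5) g=2 f=9, (3,6) g=1 f=9, (4,4) g=2 f=7, (5,5) g=2 f=7, (5,6) g=1 f=7]; closed=[(4,5), (4,6)]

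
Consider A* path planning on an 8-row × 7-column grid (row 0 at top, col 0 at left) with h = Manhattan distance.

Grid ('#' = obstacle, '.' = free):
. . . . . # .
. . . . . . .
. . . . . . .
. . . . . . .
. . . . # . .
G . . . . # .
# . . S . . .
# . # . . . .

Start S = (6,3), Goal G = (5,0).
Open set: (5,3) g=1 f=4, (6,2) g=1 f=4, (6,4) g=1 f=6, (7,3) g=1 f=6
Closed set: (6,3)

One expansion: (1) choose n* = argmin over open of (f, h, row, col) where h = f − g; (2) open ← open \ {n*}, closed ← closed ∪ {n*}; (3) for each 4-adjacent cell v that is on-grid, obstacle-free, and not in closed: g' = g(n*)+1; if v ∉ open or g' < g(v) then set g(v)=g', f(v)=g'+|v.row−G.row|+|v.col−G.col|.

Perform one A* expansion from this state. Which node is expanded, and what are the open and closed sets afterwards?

expanded=(5,3); open=[(4,3) g=2 f=6, (5,2) g=2 f=4, (5,4) g=2 f=6, (6,2) g=1 f=4, (6,4) g=1 f=6, (7,3) g=1 f=6]; closed=[(5,3), (6,3)]

step 1: expand (5,3) (f=4, h=3) → closed; open now [(4,3) g=2 f=6, (5,2) g=2 f=4, (5,4) g=2 f=6, (6,2) g=1 f=4, (6,4) g=1 f=6, (7,3) g=1 f=6]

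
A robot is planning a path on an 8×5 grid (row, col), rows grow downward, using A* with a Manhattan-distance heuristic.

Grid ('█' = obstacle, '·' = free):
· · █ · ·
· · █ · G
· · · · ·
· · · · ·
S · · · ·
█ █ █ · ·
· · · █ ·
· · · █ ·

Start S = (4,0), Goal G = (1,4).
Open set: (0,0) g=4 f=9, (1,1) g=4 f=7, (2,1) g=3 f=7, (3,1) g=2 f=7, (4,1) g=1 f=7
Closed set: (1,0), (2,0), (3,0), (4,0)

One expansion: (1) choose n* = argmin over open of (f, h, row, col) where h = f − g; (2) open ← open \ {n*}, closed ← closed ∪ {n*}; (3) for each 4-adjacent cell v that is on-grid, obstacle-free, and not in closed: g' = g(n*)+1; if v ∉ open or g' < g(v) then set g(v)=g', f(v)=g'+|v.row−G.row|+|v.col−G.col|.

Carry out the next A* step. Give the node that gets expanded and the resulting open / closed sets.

step 1: expand (1,1) (f=7, h=3) → closed; open now [(0,0) g=4 f=9, (0,1) g=5 f=9, (2,1) g=3 f=7, (3,1) g=2 f=7, (4,1) g=1 f=7]

expanded=(1,1); open=[(0,0) g=4 f=9, (0,1) g=5 f=9, (2,1) g=3 f=7, (3,1) g=2 f=7, (4,1) g=1 f=7]; closed=[(1,0), (1,1), (2,0), (3,0), (4,0)]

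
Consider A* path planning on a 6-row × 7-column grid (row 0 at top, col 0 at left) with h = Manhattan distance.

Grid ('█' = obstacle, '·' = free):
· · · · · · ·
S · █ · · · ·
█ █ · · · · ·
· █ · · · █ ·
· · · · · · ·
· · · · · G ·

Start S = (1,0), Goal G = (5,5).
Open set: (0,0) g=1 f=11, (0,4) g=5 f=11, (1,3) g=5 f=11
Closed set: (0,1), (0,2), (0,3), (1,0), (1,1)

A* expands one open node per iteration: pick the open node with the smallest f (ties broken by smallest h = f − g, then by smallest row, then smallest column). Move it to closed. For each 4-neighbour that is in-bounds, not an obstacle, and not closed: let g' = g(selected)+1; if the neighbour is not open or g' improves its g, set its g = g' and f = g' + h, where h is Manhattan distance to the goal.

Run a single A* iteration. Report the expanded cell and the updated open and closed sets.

expanded=(0,4); open=[(0,0) g=1 f=11, (0,5) g=6 f=11, (1,3) g=5 f=11, (1,4) g=6 f=11]; closed=[(0,1), (0,2), (0,3), (0,4), (1,0), (1,1)]

step 1: expand (0,4) (f=11, h=6) → closed; open now [(0,0) g=1 f=11, (0,5) g=6 f=11, (1,3) g=5 f=11, (1,4) g=6 f=11]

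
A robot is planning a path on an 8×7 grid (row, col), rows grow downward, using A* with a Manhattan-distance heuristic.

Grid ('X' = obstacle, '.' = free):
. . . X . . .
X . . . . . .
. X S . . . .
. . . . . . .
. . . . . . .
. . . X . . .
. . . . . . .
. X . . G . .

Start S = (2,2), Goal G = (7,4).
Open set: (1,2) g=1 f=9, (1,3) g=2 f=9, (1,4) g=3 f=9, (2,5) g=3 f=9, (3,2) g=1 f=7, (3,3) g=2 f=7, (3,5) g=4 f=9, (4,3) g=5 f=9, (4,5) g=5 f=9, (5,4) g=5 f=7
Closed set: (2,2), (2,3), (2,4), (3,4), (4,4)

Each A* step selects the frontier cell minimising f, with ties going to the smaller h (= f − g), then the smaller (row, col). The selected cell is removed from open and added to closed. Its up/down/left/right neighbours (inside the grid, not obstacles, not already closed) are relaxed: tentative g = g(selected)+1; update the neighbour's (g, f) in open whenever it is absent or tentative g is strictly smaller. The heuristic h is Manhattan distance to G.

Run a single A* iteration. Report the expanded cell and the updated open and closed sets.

step 1: expand (5,4) (f=7, h=2) → closed; open now [(1,2) g=1 f=9, (1,3) g=2 f=9, (1,4) g=3 f=9, (2,5) g=3 f=9, (3,2) g=1 f=7, (3,3) g=2 f=7, (3,5) g=4 f=9, (4,3) g=5 f=9, (4,5) g=5 f=9, (5,5) g=6 f=9, (6,4) g=6 f=7]

expanded=(5,4); open=[(1,2) g=1 f=9, (1,3) g=2 f=9, (1,4) g=3 f=9, (2,5) g=3 f=9, (3,2) g=1 f=7, (3,3) g=2 f=7, (3,5) g=4 f=9, (4,3) g=5 f=9, (4,5) g=5 f=9, (5,5) g=6 f=9, (6,4) g=6 f=7]; closed=[(2,2), (2,3), (2,4), (3,4), (4,4), (5,4)]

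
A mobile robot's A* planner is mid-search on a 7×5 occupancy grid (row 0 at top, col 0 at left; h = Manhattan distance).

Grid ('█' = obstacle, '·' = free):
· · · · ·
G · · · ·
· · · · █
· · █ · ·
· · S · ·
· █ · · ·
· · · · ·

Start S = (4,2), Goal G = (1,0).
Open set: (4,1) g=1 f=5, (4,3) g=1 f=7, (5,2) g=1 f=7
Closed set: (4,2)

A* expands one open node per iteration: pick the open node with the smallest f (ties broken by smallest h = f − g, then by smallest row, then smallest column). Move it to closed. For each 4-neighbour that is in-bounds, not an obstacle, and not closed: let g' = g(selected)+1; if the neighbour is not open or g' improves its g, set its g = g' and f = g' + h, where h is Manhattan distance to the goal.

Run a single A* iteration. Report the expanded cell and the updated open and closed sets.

step 1: expand (4,1) (f=5, h=4) → closed; open now [(3,1) g=2 f=5, (4,0) g=2 f=5, (4,3) g=1 f=7, (5,2) g=1 f=7]

expanded=(4,1); open=[(3,1) g=2 f=5, (4,0) g=2 f=5, (4,3) g=1 f=7, (5,2) g=1 f=7]; closed=[(4,1), (4,2)]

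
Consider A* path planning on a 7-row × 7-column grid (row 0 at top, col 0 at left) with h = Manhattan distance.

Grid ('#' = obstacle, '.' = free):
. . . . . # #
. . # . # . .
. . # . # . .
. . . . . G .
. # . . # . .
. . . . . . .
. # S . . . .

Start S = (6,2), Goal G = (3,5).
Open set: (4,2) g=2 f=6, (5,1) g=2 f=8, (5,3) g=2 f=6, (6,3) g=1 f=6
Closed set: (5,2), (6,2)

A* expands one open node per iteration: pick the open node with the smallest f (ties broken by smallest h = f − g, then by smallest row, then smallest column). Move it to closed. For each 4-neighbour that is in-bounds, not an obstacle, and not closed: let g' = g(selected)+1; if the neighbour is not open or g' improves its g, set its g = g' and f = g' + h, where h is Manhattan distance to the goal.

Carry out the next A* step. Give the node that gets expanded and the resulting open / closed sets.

expanded=(4,2); open=[(3,2) g=3 f=6, (4,3) g=3 f=6, (5,1) g=2 f=8, (5,3) g=2 f=6, (6,3) g=1 f=6]; closed=[(4,2), (5,2), (6,2)]

step 1: expand (4,2) (f=6, h=4) → closed; open now [(3,2) g=3 f=6, (4,3) g=3 f=6, (5,1) g=2 f=8, (5,3) g=2 f=6, (6,3) g=1 f=6]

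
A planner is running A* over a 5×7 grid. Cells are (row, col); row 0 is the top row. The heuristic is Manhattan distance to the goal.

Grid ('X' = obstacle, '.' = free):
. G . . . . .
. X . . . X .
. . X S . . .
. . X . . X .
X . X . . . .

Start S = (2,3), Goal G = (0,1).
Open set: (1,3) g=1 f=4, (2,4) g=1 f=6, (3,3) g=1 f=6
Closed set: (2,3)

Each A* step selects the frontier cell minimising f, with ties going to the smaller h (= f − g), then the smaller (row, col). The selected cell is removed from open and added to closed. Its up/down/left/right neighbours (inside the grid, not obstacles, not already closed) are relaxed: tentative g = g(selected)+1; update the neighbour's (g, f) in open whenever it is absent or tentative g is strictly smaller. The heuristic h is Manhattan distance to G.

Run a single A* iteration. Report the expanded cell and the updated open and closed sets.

step 1: expand (1,3) (f=4, h=3) → closed; open now [(0,3) g=2 f=4, (1,2) g=2 f=4, (1,4) g=2 f=6, (2,4) g=1 f=6, (3,3) g=1 f=6]

expanded=(1,3); open=[(0,3) g=2 f=4, (1,2) g=2 f=4, (1,4) g=2 f=6, (2,4) g=1 f=6, (3,3) g=1 f=6]; closed=[(1,3), (2,3)]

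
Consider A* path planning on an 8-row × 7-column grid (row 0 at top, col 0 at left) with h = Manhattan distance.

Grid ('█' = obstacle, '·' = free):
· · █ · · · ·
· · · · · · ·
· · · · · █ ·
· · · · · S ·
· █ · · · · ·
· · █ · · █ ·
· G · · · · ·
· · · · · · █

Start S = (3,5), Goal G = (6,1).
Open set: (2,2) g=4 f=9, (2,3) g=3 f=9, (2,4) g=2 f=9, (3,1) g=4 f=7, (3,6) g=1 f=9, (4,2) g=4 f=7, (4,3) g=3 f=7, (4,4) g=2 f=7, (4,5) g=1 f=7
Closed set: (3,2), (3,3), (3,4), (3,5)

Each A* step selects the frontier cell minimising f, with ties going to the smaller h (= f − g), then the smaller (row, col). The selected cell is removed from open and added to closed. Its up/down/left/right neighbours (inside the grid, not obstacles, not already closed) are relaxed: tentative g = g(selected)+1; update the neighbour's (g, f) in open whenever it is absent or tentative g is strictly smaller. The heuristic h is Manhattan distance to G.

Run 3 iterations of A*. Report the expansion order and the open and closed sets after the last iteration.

order=[(3,1) → (4,2) → (4,3)]; open=[(2,1) g=5 f=9, (2,2) g=4 f=9, (2,3) g=3 f=9, (2,4) g=2 f=9, (3,0) g=5 f=9, (3,6) g=1 f=9, (4,4) g=2 f=7, (4,5) g=1 f=7, (5,3) g=4 f=7]; closed=[(3,1), (3,2), (3,3), (3,4), (3,5), (4,2), (4,3)]

step 1: expand (3,1) (f=7, h=3) → closed; open now [(2,1) g=5 f=9, (2,2) g=4 f=9, (2,3) g=3 f=9, (2,4) g=2 f=9, (3,0) g=5 f=9, (3,6) g=1 f=9, (4,2) g=4 f=7, (4,3) g=3 f=7, (4,4) g=2 f=7, (4,5) g=1 f=7]
step 2: expand (4,2) (f=7, h=3) → closed; open now [(2,1) g=5 f=9, (2,2) g=4 f=9, (2,3) g=3 f=9, (2,4) g=2 f=9, (3,0) g=5 f=9, (3,6) g=1 f=9, (4,3) g=3 f=7, (4,4) g=2 f=7, (4,5) g=1 f=7]
step 3: expand (4,3) (f=7, h=4) → closed; open now [(2,1) g=5 f=9, (2,2) g=4 f=9, (2,3) g=3 f=9, (2,4) g=2 f=9, (3,0) g=5 f=9, (3,6) g=1 f=9, (4,4) g=2 f=7, (4,5) g=1 f=7, (5,3) g=4 f=7]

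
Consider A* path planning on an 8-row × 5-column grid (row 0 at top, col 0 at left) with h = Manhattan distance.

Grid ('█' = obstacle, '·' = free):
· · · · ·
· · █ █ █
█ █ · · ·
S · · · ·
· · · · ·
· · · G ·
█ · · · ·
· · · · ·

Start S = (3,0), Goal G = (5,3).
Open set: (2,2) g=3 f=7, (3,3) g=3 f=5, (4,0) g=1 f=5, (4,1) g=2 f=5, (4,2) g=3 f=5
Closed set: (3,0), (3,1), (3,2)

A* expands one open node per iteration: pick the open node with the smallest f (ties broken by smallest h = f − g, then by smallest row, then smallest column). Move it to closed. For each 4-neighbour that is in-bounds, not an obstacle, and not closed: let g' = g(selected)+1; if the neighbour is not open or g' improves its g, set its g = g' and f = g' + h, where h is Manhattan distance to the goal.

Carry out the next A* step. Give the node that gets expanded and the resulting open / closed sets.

expanded=(3,3); open=[(2,2) g=3 f=7, (2,3) g=4 f=7, (3,4) g=4 f=7, (4,0) g=1 f=5, (4,1) g=2 f=5, (4,2) g=3 f=5, (4,3) g=4 f=5]; closed=[(3,0), (3,1), (3,2), (3,3)]

step 1: expand (3,3) (f=5, h=2) → closed; open now [(2,2) g=3 f=7, (2,3) g=4 f=7, (3,4) g=4 f=7, (4,0) g=1 f=5, (4,1) g=2 f=5, (4,2) g=3 f=5, (4,3) g=4 f=5]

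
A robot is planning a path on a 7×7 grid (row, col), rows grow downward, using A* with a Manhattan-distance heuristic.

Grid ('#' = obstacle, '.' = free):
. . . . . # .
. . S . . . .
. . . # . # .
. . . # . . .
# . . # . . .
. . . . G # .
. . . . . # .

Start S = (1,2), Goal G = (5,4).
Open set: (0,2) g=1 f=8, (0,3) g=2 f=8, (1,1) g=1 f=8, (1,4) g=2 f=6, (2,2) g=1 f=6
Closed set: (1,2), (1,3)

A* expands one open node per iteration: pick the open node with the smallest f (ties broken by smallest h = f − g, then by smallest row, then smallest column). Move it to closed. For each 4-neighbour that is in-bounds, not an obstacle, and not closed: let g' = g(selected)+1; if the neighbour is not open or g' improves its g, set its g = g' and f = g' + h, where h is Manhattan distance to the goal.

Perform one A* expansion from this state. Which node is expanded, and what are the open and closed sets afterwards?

step 1: expand (1,4) (f=6, h=4) → closed; open now [(0,2) g=1 f=8, (0,3) g=2 f=8, (0,4) g=3 f=8, (1,1) g=1 f=8, (1,5) g=3 f=8, (2,2) g=1 f=6, (2,4) g=3 f=6]

expanded=(1,4); open=[(0,2) g=1 f=8, (0,3) g=2 f=8, (0,4) g=3 f=8, (1,1) g=1 f=8, (1,5) g=3 f=8, (2,2) g=1 f=6, (2,4) g=3 f=6]; closed=[(1,2), (1,3), (1,4)]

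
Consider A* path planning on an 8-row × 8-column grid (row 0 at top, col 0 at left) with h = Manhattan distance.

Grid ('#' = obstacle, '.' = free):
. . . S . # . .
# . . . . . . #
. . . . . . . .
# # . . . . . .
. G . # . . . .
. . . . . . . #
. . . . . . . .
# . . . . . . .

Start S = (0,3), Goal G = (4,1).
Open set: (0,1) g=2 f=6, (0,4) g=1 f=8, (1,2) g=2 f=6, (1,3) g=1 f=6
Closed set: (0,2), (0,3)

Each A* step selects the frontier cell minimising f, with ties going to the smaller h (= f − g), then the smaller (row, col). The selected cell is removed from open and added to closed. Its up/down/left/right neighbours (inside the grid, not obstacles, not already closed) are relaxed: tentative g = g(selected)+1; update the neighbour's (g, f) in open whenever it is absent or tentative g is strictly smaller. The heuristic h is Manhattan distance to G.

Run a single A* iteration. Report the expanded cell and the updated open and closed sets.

step 1: expand (0,1) (f=6, h=4) → closed; open now [(0,0) g=3 f=8, (0,4) g=1 f=8, (1,1) g=3 f=6, (1,2) g=2 f=6, (1,3) g=1 f=6]

expanded=(0,1); open=[(0,0) g=3 f=8, (0,4) g=1 f=8, (1,1) g=3 f=6, (1,2) g=2 f=6, (1,3) g=1 f=6]; closed=[(0,1), (0,2), (0,3)]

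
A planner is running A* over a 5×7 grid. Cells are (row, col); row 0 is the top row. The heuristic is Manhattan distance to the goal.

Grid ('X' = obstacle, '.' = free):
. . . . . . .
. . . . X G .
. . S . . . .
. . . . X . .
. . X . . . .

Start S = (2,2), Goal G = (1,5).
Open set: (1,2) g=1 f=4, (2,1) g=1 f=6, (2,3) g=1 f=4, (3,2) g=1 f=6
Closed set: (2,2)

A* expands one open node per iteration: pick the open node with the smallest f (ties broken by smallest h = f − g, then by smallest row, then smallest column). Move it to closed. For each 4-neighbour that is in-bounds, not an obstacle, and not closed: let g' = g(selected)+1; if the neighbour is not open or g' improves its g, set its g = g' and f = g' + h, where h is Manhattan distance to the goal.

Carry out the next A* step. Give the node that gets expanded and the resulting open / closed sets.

expanded=(1,2); open=[(0,2) g=2 f=6, (1,1) g=2 f=6, (1,3) g=2 f=4, (2,1) g=1 f=6, (2,3) g=1 f=4, (3,2) g=1 f=6]; closed=[(1,2), (2,2)]

step 1: expand (1,2) (f=4, h=3) → closed; open now [(0,2) g=2 f=6, (1,1) g=2 f=6, (1,3) g=2 f=4, (2,1) g=1 f=6, (2,3) g=1 f=4, (3,2) g=1 f=6]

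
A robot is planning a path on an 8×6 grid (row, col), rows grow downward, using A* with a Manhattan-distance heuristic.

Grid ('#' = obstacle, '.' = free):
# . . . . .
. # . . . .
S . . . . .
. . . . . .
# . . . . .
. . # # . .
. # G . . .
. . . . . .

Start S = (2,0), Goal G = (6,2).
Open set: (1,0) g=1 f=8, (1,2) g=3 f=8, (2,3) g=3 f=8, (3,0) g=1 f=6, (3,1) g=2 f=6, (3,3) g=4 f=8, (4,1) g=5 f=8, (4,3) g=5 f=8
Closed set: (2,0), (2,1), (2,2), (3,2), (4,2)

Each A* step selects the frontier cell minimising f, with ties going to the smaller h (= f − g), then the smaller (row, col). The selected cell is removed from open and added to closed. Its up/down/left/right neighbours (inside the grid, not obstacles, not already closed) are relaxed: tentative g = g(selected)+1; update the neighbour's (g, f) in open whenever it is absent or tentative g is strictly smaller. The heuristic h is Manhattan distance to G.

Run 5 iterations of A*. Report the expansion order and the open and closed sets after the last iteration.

order=[(3,1) → (4,1) → (5,1) → (3,0) → (4,3)]; open=[(1,0) g=1 f=8, (1,2) g=3 f=8, (2,3) g=3 f=8, (3,3) g=4 f=8, (4,4) g=6 f=10, (5,0) g=5 f=8]; closed=[(2,0), (2,1), (2,2), (3,0), (3,1), (3,2), (4,1), (4,2), (4,3), (5,1)]

step 1: expand (3,1) (f=6, h=4) → closed; open now [(1,0) g=1 f=8, (1,2) g=3 f=8, (2,3) g=3 f=8, (3,0) g=1 f=6, (3,3) g=4 f=8, (4,1) g=3 f=6, (4,3) g=5 f=8]
step 2: expand (4,1) (f=6, h=3) → closed; open now [(1,0) g=1 f=8, (1,2) g=3 f=8, (2,3) g=3 f=8, (3,0) g=1 f=6, (3,3) g=4 f=8, (4,3) g=5 f=8, (5,1) g=4 f=6]
step 3: expand (5,1) (f=6, h=2) → closed; open now [(1,0) g=1 f=8, (1,2) g=3 f=8, (2,3) g=3 f=8, (3,0) g=1 f=6, (3,3) g=4 f=8, (4,3) g=5 f=8, (5,0) g=5 f=8]
step 4: expand (3,0) (f=6, h=5) → closed; open now [(1,0) g=1 f=8, (1,2) g=3 f=8, (2,3) g=3 f=8, (3,3) g=4 f=8, (4,3) g=5 f=8, (5,0) g=5 f=8]
step 5: expand (4,3) (f=8, h=3) → closed; open now [(1,0) g=1 f=8, (1,2) g=3 f=8, (2,3) g=3 f=8, (3,3) g=4 f=8, (4,4) g=6 f=10, (5,0) g=5 f=8]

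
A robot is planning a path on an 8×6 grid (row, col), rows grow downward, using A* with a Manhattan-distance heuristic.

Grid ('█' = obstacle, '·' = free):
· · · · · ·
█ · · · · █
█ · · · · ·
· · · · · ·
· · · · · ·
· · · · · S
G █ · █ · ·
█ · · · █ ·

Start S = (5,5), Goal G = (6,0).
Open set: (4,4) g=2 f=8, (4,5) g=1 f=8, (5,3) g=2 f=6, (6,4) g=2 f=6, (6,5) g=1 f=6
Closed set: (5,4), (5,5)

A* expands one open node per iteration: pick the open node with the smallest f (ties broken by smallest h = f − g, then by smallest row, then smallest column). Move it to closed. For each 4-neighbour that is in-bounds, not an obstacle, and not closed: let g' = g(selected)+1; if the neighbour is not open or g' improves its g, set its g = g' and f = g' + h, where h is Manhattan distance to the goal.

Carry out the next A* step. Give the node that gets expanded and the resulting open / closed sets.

step 1: expand (5,3) (f=6, h=4) → closed; open now [(4,3) g=3 f=8, (4,4) g=2 f=8, (4,5) g=1 f=8, (5,2) g=3 f=6, (6,4) g=2 f=6, (6,5) g=1 f=6]

expanded=(5,3); open=[(4,3) g=3 f=8, (4,4) g=2 f=8, (4,5) g=1 f=8, (5,2) g=3 f=6, (6,4) g=2 f=6, (6,5) g=1 f=6]; closed=[(5,3), (5,4), (5,5)]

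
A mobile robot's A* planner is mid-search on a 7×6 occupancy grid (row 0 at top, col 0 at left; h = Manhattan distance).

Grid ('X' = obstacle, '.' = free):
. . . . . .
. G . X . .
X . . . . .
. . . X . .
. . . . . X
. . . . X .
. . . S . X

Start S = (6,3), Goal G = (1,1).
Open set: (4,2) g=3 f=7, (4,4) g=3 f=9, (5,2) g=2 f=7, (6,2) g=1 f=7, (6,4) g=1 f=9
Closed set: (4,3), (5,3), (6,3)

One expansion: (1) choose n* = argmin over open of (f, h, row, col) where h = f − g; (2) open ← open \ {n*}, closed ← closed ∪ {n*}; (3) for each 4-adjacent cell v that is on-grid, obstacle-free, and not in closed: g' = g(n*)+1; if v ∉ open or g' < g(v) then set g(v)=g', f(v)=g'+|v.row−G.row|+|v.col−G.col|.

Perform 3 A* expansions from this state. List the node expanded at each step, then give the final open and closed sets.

order=[(4,2) → (3,2) → (2,2)]; open=[(1,2) g=6 f=7, (2,1) g=6 f=7, (2,3) g=6 f=9, (3,1) g=5 f=7, (4,1) g=4 f=7, (4,4) g=3 f=9, (5,2) g=2 f=7, (6,2) g=1 f=7, (6,4) g=1 f=9]; closed=[(2,2), (3,2), (4,2), (4,3), (5,3), (6,3)]

step 1: expand (4,2) (f=7, h=4) → closed; open now [(3,2) g=4 f=7, (4,1) g=4 f=7, (4,4) g=3 f=9, (5,2) g=2 f=7, (6,2) g=1 f=7, (6,4) g=1 f=9]
step 2: expand (3,2) (f=7, h=3) → closed; open now [(2,2) g=5 f=7, (3,1) g=5 f=7, (4,1) g=4 f=7, (4,4) g=3 f=9, (5,2) g=2 f=7, (6,2) g=1 f=7, (6,4) g=1 f=9]
step 3: expand (2,2) (f=7, h=2) → closed; open now [(1,2) g=6 f=7, (2,1) g=6 f=7, (2,3) g=6 f=9, (3,1) g=5 f=7, (4,1) g=4 f=7, (4,4) g=3 f=9, (5,2) g=2 f=7, (6,2) g=1 f=7, (6,4) g=1 f=9]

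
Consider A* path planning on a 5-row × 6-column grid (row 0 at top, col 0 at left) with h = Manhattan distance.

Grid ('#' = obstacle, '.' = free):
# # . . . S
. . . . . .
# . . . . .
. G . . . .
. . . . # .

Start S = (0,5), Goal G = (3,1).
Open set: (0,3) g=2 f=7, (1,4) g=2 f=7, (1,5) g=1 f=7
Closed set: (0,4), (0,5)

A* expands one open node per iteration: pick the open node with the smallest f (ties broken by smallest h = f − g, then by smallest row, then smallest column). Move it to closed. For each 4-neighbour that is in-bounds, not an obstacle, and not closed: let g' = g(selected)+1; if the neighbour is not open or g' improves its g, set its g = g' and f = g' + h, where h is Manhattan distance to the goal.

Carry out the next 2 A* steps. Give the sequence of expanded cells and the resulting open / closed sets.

step 1: expand (0,3) (f=7, h=5) → closed; open now [(0,2) g=3 f=7, (1,3) g=3 f=7, (1,4) g=2 f=7, (1,5) g=1 f=7]
step 2: expand (0,2) (f=7, h=4) → closed; open now [(1,2) g=4 f=7, (1,3) g=3 f=7, (1,4) g=2 f=7, (1,5) g=1 f=7]

order=[(0,3) → (0,2)]; open=[(1,2) g=4 f=7, (1,3) g=3 f=7, (1,4) g=2 f=7, (1,5) g=1 f=7]; closed=[(0,2), (0,3), (0,4), (0,5)]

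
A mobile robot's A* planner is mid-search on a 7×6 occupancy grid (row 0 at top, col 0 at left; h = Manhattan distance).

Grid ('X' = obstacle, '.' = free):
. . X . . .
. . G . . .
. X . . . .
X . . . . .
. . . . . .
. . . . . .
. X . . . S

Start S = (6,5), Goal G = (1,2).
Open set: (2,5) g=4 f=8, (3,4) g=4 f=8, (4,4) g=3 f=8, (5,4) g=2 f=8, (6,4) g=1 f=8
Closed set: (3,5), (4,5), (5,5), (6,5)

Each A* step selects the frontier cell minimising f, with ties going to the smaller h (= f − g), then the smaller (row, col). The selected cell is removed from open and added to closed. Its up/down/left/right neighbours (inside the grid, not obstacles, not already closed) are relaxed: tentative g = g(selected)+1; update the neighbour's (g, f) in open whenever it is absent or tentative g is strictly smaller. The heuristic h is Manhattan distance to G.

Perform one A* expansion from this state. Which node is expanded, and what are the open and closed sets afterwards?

expanded=(2,5); open=[(1,5) g=5 f=8, (2,4) g=5 f=8, (3,4) g=4 f=8, (4,4) g=3 f=8, (5,4) g=2 f=8, (6,4) g=1 f=8]; closed=[(2,5), (3,5), (4,5), (5,5), (6,5)]

step 1: expand (2,5) (f=8, h=4) → closed; open now [(1,5) g=5 f=8, (2,4) g=5 f=8, (3,4) g=4 f=8, (4,4) g=3 f=8, (5,4) g=2 f=8, (6,4) g=1 f=8]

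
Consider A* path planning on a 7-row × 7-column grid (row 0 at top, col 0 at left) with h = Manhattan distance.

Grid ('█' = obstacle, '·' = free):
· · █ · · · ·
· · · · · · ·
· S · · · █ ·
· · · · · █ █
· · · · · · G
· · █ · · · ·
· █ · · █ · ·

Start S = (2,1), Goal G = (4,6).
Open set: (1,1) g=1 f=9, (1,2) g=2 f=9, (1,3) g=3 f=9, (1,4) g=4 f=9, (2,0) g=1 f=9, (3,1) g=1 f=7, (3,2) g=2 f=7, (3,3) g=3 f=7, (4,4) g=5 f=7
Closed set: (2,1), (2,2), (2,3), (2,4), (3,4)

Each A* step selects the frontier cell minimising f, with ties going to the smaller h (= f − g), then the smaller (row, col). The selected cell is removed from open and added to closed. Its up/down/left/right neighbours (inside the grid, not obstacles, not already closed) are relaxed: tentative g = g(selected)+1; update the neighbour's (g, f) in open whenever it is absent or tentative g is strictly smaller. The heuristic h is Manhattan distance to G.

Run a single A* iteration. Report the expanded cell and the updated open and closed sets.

expanded=(4,4); open=[(1,1) g=1 f=9, (1,2) g=2 f=9, (1,3) g=3 f=9, (1,4) g=4 f=9, (2,0) g=1 f=9, (3,1) g=1 f=7, (3,2) g=2 f=7, (3,3) g=3 f=7, (4,3) g=6 f=9, (4,5) g=6 f=7, (5,4) g=6 f=9]; closed=[(2,1), (2,2), (2,3), (2,4), (3,4), (4,4)]

step 1: expand (4,4) (f=7, h=2) → closed; open now [(1,1) g=1 f=9, (1,2) g=2 f=9, (1,3) g=3 f=9, (1,4) g=4 f=9, (2,0) g=1 f=9, (3,1) g=1 f=7, (3,2) g=2 f=7, (3,3) g=3 f=7, (4,3) g=6 f=9, (4,5) g=6 f=7, (5,4) g=6 f=9]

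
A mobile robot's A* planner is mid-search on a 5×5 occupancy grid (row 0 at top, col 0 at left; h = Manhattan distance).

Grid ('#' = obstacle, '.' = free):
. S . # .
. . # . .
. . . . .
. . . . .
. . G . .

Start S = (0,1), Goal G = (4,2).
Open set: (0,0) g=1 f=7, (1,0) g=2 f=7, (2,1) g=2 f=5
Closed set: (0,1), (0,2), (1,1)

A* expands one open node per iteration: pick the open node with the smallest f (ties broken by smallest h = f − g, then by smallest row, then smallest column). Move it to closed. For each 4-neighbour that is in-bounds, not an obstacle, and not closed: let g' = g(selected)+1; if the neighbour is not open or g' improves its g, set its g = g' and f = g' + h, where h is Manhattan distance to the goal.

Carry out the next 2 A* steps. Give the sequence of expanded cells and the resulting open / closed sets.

order=[(2,1) → (2,2)]; open=[(0,0) g=1 f=7, (1,0) g=2 f=7, (2,0) g=3 f=7, (2,3) g=4 f=7, (3,1) g=3 f=5, (3,2) g=4 f=5]; closed=[(0,1), (0,2), (1,1), (2,1), (2,2)]

step 1: expand (2,1) (f=5, h=3) → closed; open now [(0,0) g=1 f=7, (1,0) g=2 f=7, (2,0) g=3 f=7, (2,2) g=3 f=5, (3,1) g=3 f=5]
step 2: expand (2,2) (f=5, h=2) → closed; open now [(0,0) g=1 f=7, (1,0) g=2 f=7, (2,0) g=3 f=7, (2,3) g=4 f=7, (3,1) g=3 f=5, (3,2) g=4 f=5]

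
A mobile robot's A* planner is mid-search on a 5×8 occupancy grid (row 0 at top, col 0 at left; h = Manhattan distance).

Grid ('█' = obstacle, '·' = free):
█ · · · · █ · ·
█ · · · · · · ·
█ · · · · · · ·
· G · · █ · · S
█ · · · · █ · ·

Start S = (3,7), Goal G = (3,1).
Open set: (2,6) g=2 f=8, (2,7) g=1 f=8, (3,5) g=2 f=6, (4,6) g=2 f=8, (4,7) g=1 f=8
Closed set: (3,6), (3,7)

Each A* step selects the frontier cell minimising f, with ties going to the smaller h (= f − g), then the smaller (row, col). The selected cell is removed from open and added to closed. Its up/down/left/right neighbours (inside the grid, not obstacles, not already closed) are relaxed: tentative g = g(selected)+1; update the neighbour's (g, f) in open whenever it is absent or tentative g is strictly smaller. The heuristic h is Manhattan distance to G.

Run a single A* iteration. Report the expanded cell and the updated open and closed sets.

expanded=(3,5); open=[(2,5) g=3 f=8, (2,6) g=2 f=8, (2,7) g=1 f=8, (4,6) g=2 f=8, (4,7) g=1 f=8]; closed=[(3,5), (3,6), (3,7)]

step 1: expand (3,5) (f=6, h=4) → closed; open now [(2,5) g=3 f=8, (2,6) g=2 f=8, (2,7) g=1 f=8, (4,6) g=2 f=8, (4,7) g=1 f=8]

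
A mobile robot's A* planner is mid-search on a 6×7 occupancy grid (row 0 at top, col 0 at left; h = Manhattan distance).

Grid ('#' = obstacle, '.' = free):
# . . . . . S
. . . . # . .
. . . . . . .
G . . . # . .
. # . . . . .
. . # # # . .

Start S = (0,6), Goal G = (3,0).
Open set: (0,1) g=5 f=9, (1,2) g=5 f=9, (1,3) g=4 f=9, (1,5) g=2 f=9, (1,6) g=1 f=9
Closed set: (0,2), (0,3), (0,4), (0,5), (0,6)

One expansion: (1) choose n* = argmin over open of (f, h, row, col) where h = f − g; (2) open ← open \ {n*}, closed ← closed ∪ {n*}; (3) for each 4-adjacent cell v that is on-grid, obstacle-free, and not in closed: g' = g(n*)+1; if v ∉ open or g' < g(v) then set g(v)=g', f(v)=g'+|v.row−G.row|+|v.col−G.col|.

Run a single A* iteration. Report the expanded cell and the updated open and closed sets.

step 1: expand (0,1) (f=9, h=4) → closed; open now [(1,1) g=6 f=9, (1,2) g=5 f=9, (1,3) g=4 f=9, (1,5) g=2 f=9, (1,6) g=1 f=9]

expanded=(0,1); open=[(1,1) g=6 f=9, (1,2) g=5 f=9, (1,3) g=4 f=9, (1,5) g=2 f=9, (1,6) g=1 f=9]; closed=[(0,1), (0,2), (0,3), (0,4), (0,5), (0,6)]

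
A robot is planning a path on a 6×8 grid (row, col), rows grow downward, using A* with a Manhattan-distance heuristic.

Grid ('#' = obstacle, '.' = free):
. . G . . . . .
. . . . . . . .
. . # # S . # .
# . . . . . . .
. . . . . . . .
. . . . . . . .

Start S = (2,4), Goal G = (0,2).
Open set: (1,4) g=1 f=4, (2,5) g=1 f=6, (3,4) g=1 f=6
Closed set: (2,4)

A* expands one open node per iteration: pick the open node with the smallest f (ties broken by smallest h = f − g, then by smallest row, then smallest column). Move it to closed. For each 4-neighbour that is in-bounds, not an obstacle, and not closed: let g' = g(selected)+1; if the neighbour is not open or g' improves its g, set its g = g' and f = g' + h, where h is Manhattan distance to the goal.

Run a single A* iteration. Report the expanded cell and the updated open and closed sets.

expanded=(1,4); open=[(0,4) g=2 f=4, (1,3) g=2 f=4, (1,5) g=2 f=6, (2,5) g=1 f=6, (3,4) g=1 f=6]; closed=[(1,4), (2,4)]

step 1: expand (1,4) (f=4, h=3) → closed; open now [(0,4) g=2 f=4, (1,3) g=2 f=4, (1,5) g=2 f=6, (2,5) g=1 f=6, (3,4) g=1 f=6]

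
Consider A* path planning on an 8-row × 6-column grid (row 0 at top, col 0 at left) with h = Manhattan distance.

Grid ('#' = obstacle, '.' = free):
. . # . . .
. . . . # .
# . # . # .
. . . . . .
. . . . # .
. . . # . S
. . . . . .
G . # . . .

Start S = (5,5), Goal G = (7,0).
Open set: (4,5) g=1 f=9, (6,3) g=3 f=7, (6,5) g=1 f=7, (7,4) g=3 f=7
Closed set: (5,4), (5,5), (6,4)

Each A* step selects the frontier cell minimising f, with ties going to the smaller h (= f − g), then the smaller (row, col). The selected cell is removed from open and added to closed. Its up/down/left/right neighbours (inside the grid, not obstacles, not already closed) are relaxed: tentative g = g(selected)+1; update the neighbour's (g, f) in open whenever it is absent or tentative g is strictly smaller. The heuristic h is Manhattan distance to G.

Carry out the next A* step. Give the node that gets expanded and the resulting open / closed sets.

step 1: expand (6,3) (f=7, h=4) → closed; open now [(4,5) g=1 f=9, (6,2) g=4 f=7, (6,5) g=1 f=7, (7,3) g=4 f=7, (7,4) g=3 f=7]

expanded=(6,3); open=[(4,5) g=1 f=9, (6,2) g=4 f=7, (6,5) g=1 f=7, (7,3) g=4 f=7, (7,4) g=3 f=7]; closed=[(5,4), (5,5), (6,3), (6,4)]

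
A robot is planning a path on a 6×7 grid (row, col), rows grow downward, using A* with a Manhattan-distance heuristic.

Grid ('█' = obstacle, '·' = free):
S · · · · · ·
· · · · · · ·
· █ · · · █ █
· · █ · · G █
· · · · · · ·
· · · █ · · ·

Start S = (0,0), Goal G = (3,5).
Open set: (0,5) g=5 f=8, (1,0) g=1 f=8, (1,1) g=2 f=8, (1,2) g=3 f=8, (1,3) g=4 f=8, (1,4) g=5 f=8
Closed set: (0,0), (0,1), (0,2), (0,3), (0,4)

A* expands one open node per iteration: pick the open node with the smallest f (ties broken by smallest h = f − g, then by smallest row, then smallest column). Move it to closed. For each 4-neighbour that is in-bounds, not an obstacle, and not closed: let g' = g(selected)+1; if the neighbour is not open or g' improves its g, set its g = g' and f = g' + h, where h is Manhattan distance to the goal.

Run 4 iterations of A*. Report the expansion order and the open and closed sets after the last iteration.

step 1: expand (0,5) (f=8, h=3) → closed; open now [(0,6) g=6 f=10, (1,0) g=1 f=8, (1,1) g=2 f=8, (1,2) g=3 f=8, (1,3) g=4 f=8, (1,4) g=5 f=8, (1,5) g=6 f=8]
step 2: expand (1,5) (f=8, h=2) → closed; open now [(0,6) g=6 f=10, (1,0) g=1 f=8, (1,1) g=2 f=8, (1,2) g=3 f=8, (1,3) g=4 f=8, (1,4) g=5 f=8, (1,6) g=7 f=10]
step 3: expand (1,4) (f=8, h=3) → closed; open now [(0,6) g=6 f=10, (1,0) g=1 f=8, (1,1) g=2 f=8, (1,2) g=3 f=8, (1,3) g=4 f=8, (1,6) g=7 f=10, (2,4) g=6 f=8]
step 4: expand (2,4) (f=8, h=2) → closed; open now [(0,6) g=6 f=10, (1,0) g=1 f=8, (1,1) g=2 f=8, (1,2) g=3 f=8, (1,3) g=4 f=8, (1,6) g=7 f=10, (2,3) g=7 f=10, (3,4) g=7 f=8]

order=[(0,5) → (1,5) → (1,4) → (2,4)]; open=[(0,6) g=6 f=10, (1,0) g=1 f=8, (1,1) g=2 f=8, (1,2) g=3 f=8, (1,3) g=4 f=8, (1,6) g=7 f=10, (2,3) g=7 f=10, (3,4) g=7 f=8]; closed=[(0,0), (0,1), (0,2), (0,3), (0,4), (0,5), (1,4), (1,5), (2,4)]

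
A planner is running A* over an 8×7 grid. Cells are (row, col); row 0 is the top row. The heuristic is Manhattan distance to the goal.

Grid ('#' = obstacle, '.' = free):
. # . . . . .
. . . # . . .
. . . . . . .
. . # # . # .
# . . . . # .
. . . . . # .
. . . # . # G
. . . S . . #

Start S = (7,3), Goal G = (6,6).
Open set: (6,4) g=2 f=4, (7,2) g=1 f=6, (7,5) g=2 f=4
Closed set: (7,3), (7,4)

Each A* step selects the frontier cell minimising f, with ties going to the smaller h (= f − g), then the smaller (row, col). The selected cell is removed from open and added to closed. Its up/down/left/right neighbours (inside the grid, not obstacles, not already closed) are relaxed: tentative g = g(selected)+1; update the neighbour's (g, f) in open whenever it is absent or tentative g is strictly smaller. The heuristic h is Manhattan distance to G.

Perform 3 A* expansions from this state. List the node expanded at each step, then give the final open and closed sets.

step 1: expand (6,4) (f=4, h=2) → closed; open now [(5,4) g=3 f=6, (7,2) g=1 f=6, (7,5) g=2 f=4]
step 2: expand (7,5) (f=4, h=2) → closed; open now [(5,4) g=3 f=6, (7,2) g=1 f=6]
step 3: expand (5,4) (f=6, h=3) → closed; open now [(4,4) g=4 f=8, (5,3) g=4 f=8, (7,2) g=1 f=6]

order=[(6,4) → (7,5) → (5,4)]; open=[(4,4) g=4 f=8, (5,3) g=4 f=8, (7,2) g=1 f=6]; closed=[(5,4), (6,4), (7,3), (7,4), (7,5)]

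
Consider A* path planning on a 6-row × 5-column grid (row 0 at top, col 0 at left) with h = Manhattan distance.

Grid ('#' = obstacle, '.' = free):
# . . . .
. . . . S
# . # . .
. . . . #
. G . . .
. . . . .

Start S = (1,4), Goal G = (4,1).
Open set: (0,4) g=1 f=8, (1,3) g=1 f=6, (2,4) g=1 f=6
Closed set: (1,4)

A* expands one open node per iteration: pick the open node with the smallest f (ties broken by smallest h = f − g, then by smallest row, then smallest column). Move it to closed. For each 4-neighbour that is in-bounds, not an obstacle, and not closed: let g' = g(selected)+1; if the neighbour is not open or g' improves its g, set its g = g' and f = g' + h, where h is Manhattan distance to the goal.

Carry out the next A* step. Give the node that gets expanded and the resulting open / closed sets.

step 1: expand (1,3) (f=6, h=5) → closed; open now [(0,3) g=2 f=8, (0,4) g=1 f=8, (1,2) g=2 f=6, (2,3) g=2 f=6, (2,4) g=1 f=6]

expanded=(1,3); open=[(0,3) g=2 f=8, (0,4) g=1 f=8, (1,2) g=2 f=6, (2,3) g=2 f=6, (2,4) g=1 f=6]; closed=[(1,3), (1,4)]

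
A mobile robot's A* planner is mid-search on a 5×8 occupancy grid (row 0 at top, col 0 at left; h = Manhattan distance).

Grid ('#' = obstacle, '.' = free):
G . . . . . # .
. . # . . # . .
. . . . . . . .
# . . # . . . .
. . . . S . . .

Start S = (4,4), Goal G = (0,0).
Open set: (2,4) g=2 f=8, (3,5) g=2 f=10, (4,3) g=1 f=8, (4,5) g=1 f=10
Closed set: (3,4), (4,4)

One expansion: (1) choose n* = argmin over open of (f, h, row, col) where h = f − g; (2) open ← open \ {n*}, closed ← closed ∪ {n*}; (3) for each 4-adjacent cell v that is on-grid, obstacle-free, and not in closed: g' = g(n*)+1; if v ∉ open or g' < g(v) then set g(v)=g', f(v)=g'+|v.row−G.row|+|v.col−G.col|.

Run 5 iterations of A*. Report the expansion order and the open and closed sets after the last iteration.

step 1: expand (2,4) (f=8, h=6) → closed; open now [(1,4) g=3 f=8, (2,3) g=3 f=8, (2,5) g=3 f=10, (3,5) g=2 f=10, (4,3) g=1 f=8, (4,5) g=1 f=10]
step 2: expand (1,4) (f=8, h=5) → closed; open now [(0,4) g=4 f=8, (1,3) g=4 f=8, (2,3) g=3 f=8, (2,5) g=3 f=10, (3,5) g=2 f=10, (4,3) g=1 f=8, (4,5) g=1 f=10]
step 3: expand (0,4) (f=8, h=4) → closed; open now [(0,3) g=5 f=8, (0,5) g=5 f=10, (1,3) g=4 f=8, (2,3) g=3 f=8, (2,5) g=3 f=10, (3,5) g=2 f=10, (4,3) g=1 f=8, (4,5) g=1 f=10]
step 4: expand (0,3) (f=8, h=3) → closed; open now [(0,2) g=6 f=8, (0,5) g=5 f=10, (1,3) g=4 f=8, (2,3) g=3 f=8, (2,5) g=3 f=10, (3,5) g=2 f=10, (4,3) g=1 f=8, (4,5) g=1 f=10]
step 5: expand (0,2) (f=8, h=2) → closed; open now [(0,1) g=7 f=8, (0,5) g=5 f=10, (1,3) g=4 f=8, (2,3) g=3 f=8, (2,5) g=3 f=10, (3,5) g=2 f=10, (4,3) g=1 f=8, (4,5) g=1 f=10]

order=[(2,4) → (1,4) → (0,4) → (0,3) → (0,2)]; open=[(0,1) g=7 f=8, (0,5) g=5 f=10, (1,3) g=4 f=8, (2,3) g=3 f=8, (2,5) g=3 f=10, (3,5) g=2 f=10, (4,3) g=1 f=8, (4,5) g=1 f=10]; closed=[(0,2), (0,3), (0,4), (1,4), (2,4), (3,4), (4,4)]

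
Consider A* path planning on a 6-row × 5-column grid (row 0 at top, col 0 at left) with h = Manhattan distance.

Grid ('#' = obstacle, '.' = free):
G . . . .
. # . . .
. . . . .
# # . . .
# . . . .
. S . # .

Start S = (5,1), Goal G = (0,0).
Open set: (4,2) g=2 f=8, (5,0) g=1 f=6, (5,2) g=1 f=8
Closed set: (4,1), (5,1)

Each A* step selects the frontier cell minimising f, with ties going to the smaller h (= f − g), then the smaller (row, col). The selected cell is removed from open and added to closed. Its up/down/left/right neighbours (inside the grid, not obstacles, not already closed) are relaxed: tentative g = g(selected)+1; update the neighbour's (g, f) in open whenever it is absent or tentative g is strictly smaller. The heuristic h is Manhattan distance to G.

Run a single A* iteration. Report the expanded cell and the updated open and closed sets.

step 1: expand (5,0) (f=6, h=5) → closed; open now [(4,2) g=2 f=8, (5,2) g=1 f=8]

expanded=(5,0); open=[(4,2) g=2 f=8, (5,2) g=1 f=8]; closed=[(4,1), (5,0), (5,1)]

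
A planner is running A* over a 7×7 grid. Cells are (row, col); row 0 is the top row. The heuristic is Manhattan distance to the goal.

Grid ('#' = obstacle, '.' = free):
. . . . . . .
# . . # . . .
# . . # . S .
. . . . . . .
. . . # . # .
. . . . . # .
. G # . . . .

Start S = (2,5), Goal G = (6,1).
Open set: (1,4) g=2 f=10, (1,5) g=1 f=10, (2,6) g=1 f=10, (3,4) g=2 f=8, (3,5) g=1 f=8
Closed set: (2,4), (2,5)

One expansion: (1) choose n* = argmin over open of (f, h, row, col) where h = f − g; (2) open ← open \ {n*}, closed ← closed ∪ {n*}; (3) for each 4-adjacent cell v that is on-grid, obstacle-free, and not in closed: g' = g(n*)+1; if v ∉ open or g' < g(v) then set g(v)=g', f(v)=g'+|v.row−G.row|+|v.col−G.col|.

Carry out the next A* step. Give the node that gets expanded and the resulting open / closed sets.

expanded=(3,4); open=[(1,4) g=2 f=10, (1,5) g=1 f=10, (2,6) g=1 f=10, (3,3) g=3 f=8, (3,5) g=1 f=8, (4,4) g=3 f=8]; closed=[(2,4), (2,5), (3,4)]

step 1: expand (3,4) (f=8, h=6) → closed; open now [(1,4) g=2 f=10, (1,5) g=1 f=10, (2,6) g=1 f=10, (3,3) g=3 f=8, (3,5) g=1 f=8, (4,4) g=3 f=8]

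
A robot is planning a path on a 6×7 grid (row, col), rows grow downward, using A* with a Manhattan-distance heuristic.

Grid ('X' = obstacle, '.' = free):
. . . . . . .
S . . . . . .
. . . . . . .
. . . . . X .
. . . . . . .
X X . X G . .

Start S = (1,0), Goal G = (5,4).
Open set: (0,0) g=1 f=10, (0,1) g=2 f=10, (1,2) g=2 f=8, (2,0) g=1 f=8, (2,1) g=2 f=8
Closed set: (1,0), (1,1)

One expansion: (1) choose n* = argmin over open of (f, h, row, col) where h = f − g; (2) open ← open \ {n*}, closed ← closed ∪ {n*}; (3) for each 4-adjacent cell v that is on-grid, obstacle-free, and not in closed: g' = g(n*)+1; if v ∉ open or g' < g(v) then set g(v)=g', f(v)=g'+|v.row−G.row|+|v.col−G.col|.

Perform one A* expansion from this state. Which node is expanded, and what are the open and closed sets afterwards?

expanded=(1,2); open=[(0,0) g=1 f=10, (0,1) g=2 f=10, (0,2) g=3 f=10, (1,3) g=3 f=8, (2,0) g=1 f=8, (2,1) g=2 f=8, (2,2) g=3 f=8]; closed=[(1,0), (1,1), (1,2)]

step 1: expand (1,2) (f=8, h=6) → closed; open now [(0,0) g=1 f=10, (0,1) g=2 f=10, (0,2) g=3 f=10, (1,3) g=3 f=8, (2,0) g=1 f=8, (2,1) g=2 f=8, (2,2) g=3 f=8]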